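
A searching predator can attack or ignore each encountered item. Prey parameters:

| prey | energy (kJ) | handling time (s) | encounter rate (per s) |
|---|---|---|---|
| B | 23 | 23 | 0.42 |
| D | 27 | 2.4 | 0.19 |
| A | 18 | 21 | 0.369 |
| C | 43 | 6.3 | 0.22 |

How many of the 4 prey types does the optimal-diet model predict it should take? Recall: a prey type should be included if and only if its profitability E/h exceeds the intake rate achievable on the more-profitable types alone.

Profitabilities (E/h, kJ/s): D 11.2, C 6.83, B 1, A 0.857. Add prey in this order while the next type's profitability exceeds the intake rate on those already taken.
Rate on top 1: 3.523. C: 6.83 > 3.523 → include.
Rate on top 2: 5.134. B: 1 < 5.134 → exclude; stop.
Optimal diet: D, C — 2 of 4 types.

2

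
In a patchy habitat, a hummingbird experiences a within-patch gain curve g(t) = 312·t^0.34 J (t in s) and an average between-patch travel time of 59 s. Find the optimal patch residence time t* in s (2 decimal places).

30.39 s

Maximise g(t)/(T+t): set derivative to zero → g'(t)(T+t) = g(t).
g'(t) = 0.34·312·t^-0.66. Setting 0.34·312·t^-0.66 = 312·t^0.34/(59+t) gives 0.34(59+t) = t, so 0.66·t = 0.34×59.
t* = 0.34×59/0.66 = 30.39 s.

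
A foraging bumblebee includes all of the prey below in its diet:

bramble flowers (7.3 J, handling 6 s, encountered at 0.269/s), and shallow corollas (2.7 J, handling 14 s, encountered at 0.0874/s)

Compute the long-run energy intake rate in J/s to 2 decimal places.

Energy encountered per unit search time: 0.269×7.3 + 0.0874×2.7 = 2.2 J/s.
Handling time per unit search time: 0.269×6 + 0.0874×14 = 2.838.
Rate = 2.2/(1 + 2.838) = 0.5732 J/s.

0.57 J/s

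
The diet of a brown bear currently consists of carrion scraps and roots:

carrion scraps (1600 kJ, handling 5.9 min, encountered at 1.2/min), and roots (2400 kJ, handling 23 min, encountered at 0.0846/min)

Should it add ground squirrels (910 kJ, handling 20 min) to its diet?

On carrion scraps and roots alone, R = ΣλE/(1+Σλh) = 2123/10.03 = 211.8 kJ/min.
Profitability of ground squirrels: 910/20 = 45.5 kJ/min.
Since 45.5 < R, time spent handling ground squirrels is better spent searching.

No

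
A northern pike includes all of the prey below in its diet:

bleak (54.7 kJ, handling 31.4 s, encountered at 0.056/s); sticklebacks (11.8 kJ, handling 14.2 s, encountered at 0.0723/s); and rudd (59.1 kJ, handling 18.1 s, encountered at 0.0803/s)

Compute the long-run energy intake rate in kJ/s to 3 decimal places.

1.654 kJ/s

R = Σλ_iE_i / (1 + Σλ_ih_i)
Numerator: 0.056×54.7 + 0.0723×11.8 + 0.0803×59.1 = 8.662
Denominator: 1 + 0.056×31.4 + 0.0723×14.2 + 0.0803×18.1 = 5.238
R = 8.662/5.238 = 1.654 kJ/s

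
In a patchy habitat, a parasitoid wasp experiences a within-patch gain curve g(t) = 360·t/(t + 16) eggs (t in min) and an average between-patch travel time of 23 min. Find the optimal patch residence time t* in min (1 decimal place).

Optimal t* satisfies g'(t*) = g(t*)/(T + t*).
g'(t) = 360·16/(t + 16)². Setting 360·16/(t+16)² = 360t/[(t+16)(23+t)] gives 16(23+t) = t(t+16), so t² = 16×23 = 368.
t* = √368 = 19.18 min.

19.2 min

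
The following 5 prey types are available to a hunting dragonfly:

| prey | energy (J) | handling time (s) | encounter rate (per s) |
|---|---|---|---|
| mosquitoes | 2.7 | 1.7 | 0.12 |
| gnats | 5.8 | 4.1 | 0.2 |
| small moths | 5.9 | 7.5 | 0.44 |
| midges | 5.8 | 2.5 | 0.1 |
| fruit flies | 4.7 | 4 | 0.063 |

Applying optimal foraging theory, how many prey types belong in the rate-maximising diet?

4

E/h in descending order: midges 2.32, mosquitoes 1.59, gnats 1.41, fruit flies 1.18, small moths 0.787 J/s. The optimal diet is the largest prefix of this list for which every included type satisfies E_i/h_i > R on the types above it.
Rate on top 1: 0.464. mosquitoes: 1.59 > 0.464 → include.
Rate on top 2: 0.6217. gnats: 1.41 > 0.6217 → include.
Rate on top 3: 0.9077. fruit flies: 1.18 > 0.9077 → include.
Rate on top 4: 0.9343. small moths: 0.787 < 0.9343 → exclude; stop.
Optimal diet: midges, mosquitoes, gnats, fruit flies — 4 of 5 types.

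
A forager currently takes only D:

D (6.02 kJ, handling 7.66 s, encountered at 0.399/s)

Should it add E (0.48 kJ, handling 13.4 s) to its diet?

No

Current rate: (0.399×6.02)/(1 + 0.399×7.66) = 0.5922 kJ/s.
Profitability of E: 0.48/13.4 = 0.03582 kJ/s.
Since 0.03582 < R, time spent handling E is better spent searching.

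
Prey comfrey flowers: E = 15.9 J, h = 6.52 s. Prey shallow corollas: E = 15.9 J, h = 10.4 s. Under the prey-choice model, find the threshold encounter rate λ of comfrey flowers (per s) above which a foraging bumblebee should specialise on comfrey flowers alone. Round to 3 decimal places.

0.258 per s

Drop shallow corollas once their profitability E₂/h₂ falls below the rate achievable on comfrey flowers alone: E₂/h₂ = λE₁/(1 + λh₁).
Solve for λ: λE₁h₂ = E₂(1 + λh₁) → λ(E₁h₂ − E₂h₁) = E₂ → λ = E₂/(E₁h₂ − E₂h₁).
λ = 15.9/(15.9×10.4 − 15.9×6.52) = 15.9/61.69 = 0.2577 per s.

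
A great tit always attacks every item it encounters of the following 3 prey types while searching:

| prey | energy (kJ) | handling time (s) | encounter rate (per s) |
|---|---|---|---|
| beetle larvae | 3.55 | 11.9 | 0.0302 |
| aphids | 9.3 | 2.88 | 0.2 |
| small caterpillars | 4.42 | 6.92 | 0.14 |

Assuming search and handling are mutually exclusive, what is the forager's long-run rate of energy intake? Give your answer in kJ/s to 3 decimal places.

R = (0.0302×3.55 + 0.2×9.3 + 0.14×4.42) / (1 + 0.0302×11.9 + 0.2×2.88 + 0.14×6.92) = 2.586/2.904 = 0.8904 kJ/s.

0.890 kJ/s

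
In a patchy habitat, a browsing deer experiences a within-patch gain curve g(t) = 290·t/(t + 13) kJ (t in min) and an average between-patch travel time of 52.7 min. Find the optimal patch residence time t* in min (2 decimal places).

26.17 min

Maximise g(t)/(T+t): set derivative to zero → g'(t)(T+t) = g(t).
g'(t) = 290·13/(t + 13)². Setting 290·13/(t+13)² = 290t/[(t+13)(52.7+t)] gives 13(52.7+t) = t(t+13), so t² = 13×52.7 = 685.1.
t* = √685.1 = 26.17 min.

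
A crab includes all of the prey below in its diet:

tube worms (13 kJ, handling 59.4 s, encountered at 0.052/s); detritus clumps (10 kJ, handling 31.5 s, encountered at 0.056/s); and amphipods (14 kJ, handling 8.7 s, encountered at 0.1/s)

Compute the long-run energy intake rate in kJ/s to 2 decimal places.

R = Σλ_iE_i / (1 + Σλ_ih_i)
Numerator: 0.052×13 + 0.056×10 + 0.1×14 = 2.636
Denominator: 1 + 0.052×59.4 + 0.056×31.5 + 0.1×8.7 = 6.723
R = 2.636/6.723 = 0.3921 kJ/s

0.39 kJ/s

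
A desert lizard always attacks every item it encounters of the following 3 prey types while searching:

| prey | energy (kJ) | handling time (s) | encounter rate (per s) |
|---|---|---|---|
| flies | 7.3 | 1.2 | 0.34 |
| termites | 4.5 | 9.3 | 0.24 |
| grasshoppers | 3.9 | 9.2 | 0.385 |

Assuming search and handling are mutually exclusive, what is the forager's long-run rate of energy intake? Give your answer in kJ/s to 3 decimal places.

0.705 kJ/s

R = (0.34×7.3 + 0.24×4.5 + 0.385×3.9) / (1 + 0.34×1.2 + 0.24×9.3 + 0.385×9.2) = 5.064/7.182 = 0.705 kJ/s.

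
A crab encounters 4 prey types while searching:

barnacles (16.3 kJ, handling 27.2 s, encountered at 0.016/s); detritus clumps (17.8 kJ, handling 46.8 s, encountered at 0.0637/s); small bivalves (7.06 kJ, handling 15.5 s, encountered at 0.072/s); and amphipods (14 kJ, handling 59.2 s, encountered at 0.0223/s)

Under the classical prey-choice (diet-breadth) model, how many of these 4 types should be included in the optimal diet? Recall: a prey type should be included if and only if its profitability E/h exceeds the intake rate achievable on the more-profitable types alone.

Profitabilities (E/h, kJ/s): barnacles 0.599, small bivalves 0.455, detritus clumps 0.38, amphipods 0.236. Add prey in this order while the next type's profitability exceeds the intake rate on those already taken.
Rate on top 1: 0.1817. small bivalves: 0.455 > 0.1817 → include.
Rate on top 2: 0.3015. detritus clumps: 0.38 > 0.3015 → include.
Rate on top 3: 0.344. amphipods: 0.236 < 0.344 → exclude; stop.
Optimal diet: barnacles, small bivalves, detritus clumps — 3 of 4 types.

3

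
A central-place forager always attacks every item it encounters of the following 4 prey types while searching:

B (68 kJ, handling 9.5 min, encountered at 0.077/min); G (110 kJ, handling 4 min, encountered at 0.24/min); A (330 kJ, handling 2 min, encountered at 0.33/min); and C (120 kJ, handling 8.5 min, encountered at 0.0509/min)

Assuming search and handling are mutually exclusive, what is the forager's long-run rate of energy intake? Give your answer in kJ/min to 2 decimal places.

R = (0.077×68 + 0.24×110 + 0.33×330 + 0.0509×120) / (1 + 0.077×9.5 + 0.24×4 + 0.33×2 + 0.0509×8.5) = 146.6/3.784 = 38.75 kJ/min.

38.75 kJ/min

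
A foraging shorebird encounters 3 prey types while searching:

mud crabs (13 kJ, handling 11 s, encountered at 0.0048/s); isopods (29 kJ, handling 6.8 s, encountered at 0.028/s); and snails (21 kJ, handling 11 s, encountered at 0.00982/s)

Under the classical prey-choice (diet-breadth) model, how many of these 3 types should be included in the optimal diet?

Rank by E/h (kJ/s): isopods 4.26, snails 1.91, mud crabs 1.18. Include each in turn until the next type's E/h falls below the running intake rate.
Rate on top 1: 0.6821. snails: 1.91 > 0.6821 → include.
Rate on top 2: 0.7842. mud crabs: 1.18 > 0.7842 → include.
Optimal diet: isopods, snails, mud crabs — 3 of 3 types.

3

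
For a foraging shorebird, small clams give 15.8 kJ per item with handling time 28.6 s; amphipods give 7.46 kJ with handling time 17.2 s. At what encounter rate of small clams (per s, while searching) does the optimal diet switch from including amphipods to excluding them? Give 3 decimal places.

Drop amphipods once their profitability E₂/h₂ falls below the rate achievable on small clams alone: E₂/h₂ = λE₁/(1 + λh₁).
Solve for λ: λE₁h₂ = E₂(1 + λh₁) → λ(E₁h₂ − E₂h₁) = E₂ → λ = E₂/(E₁h₂ − E₂h₁).
λ = 7.46/(15.8×17.2 − 7.46×28.6) = 7.46/58.4 = 0.1277 per s.

0.128 per s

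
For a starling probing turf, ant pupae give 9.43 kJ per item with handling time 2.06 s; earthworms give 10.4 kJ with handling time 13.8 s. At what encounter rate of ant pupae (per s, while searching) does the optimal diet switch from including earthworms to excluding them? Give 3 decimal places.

0.096 per s

Drop earthworms once their profitability E₂/h₂ falls below the rate achievable on ant pupae alone: E₂/h₂ = λE₁/(1 + λh₁).
Solve for λ: λE₁h₂ = E₂(1 + λh₁) → λ(E₁h₂ − E₂h₁) = E₂ → λ = E₂/(E₁h₂ − E₂h₁).
λ = 10.4/(9.43×13.8 − 10.4×2.06) = 10.4/108.7 = 0.09567 per s.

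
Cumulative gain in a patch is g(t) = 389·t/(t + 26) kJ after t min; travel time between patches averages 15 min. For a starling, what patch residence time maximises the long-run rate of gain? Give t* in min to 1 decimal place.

Optimal t* satisfies g'(t*) = g(t*)/(T + t*).
g'(t) = 389·26/(t + 26)². Setting 389·26/(t+26)² = 389t/[(t+26)(15+t)] gives 26(15+t) = t(t+26), so t² = 26×15 = 390.
t* = √390 = 19.75 min.

19.7 min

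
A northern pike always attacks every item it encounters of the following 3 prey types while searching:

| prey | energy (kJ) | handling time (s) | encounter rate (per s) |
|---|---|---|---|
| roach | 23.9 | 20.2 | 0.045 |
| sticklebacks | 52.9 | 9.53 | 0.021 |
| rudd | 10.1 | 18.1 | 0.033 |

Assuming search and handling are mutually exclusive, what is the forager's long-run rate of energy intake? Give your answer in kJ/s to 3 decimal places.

R = (0.045×23.9 + 0.021×52.9 + 0.033×10.1) / (1 + 0.045×20.2 + 0.021×9.53 + 0.033×18.1) = 2.52/2.706 = 0.931 kJ/s.

0.931 kJ/s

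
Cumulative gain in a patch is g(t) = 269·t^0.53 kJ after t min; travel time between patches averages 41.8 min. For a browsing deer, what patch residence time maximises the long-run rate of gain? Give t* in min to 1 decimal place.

By the marginal value theorem, leave when the instantaneous gain rate g'(t) equals the habitat-wide average g(t)/(T + t).
g'(t) = 0.53·269·t^-0.47. Setting 0.53·269·t^-0.47 = 269·t^0.53/(41.8+t) gives 0.53(41.8+t) = t, so 0.47·t = 0.53×41.8.
t* = 0.53×41.8/0.47 = 47.14 min.

47.1 min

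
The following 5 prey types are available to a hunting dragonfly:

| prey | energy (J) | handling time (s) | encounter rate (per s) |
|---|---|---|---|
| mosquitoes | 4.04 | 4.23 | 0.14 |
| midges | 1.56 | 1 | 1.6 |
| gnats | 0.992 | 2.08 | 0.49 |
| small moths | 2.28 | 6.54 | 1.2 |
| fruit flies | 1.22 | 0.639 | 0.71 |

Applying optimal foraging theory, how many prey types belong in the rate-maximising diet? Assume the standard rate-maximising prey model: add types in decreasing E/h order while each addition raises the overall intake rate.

Profitabilities (E/h, J/s): fruit flies 1.91, midges 1.56, mosquitoes 0.955, gnats 0.477, small moths 0.349. Add prey in this order while the next type's profitability exceeds the intake rate on those already taken.
Rate on top 1: 0.5959. midges: 1.56 > 0.5959 → include.
Rate on top 2: 1.101. mosquitoes: 0.955 < 1.101 → exclude; stop.
Optimal diet: fruit flies, midges — 2 of 5 types.

2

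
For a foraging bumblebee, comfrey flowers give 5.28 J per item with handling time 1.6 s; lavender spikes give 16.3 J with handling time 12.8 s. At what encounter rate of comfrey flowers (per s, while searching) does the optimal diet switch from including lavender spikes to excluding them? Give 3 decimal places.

At the threshold, the rate on comfrey flowers alone equals the profitability of lavender spikes: λ·5.28/(1 + λ·1.6) = 16.3/12.8 = 1.273.
Rearranging, λ(5.28 − 1.273×1.6) = 1.273, so λ = 1.273/3.243 = 0.3927 per s.

0.393 per s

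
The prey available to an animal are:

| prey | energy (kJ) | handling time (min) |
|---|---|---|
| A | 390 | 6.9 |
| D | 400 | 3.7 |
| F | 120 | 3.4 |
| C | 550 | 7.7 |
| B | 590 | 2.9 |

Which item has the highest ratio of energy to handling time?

Profitability E/h (kJ/min): A = 390/6.9 = 56.5, D = 400/3.7 = 108, F = 120/3.4 = 35.3, C = 550/7.7 = 71.4, B = 590/2.9 = 203.
Ranked: B > D > C > A > F.

B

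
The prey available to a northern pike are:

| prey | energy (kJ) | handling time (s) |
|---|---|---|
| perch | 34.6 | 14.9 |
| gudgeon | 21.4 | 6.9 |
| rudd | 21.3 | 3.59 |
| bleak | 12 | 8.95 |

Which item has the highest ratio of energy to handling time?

rudd

Profitability E/h (kJ/s): perch = 34.6/14.9 = 2.32, gudgeon = 21.4/6.9 = 3.1, rudd = 21.3/3.59 = 5.93, bleak = 12/8.95 = 1.34.
Ranked: rudd > gudgeon > perch > bleak.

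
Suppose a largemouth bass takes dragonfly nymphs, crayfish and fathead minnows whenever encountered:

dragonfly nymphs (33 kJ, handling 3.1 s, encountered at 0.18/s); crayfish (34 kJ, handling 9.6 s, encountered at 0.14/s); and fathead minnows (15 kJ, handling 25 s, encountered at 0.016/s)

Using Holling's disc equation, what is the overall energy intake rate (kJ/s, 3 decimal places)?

R = (0.18×33 + 0.14×34 + 0.016×15) / (1 + 0.18×3.1 + 0.14×9.6 + 0.016×25) = 10.94/3.302 = 3.313 kJ/s.

3.313 kJ/s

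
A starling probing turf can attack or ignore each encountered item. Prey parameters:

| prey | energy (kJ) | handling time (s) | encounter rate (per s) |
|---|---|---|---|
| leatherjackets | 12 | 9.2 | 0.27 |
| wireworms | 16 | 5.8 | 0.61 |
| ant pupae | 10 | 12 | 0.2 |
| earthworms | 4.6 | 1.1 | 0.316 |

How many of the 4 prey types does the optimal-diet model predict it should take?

Profitabilities (E/h, kJ/s): earthworms 4.18, wireworms 2.76, leatherjackets 1.3, ant pupae 0.833. Add prey in this order while the next type's profitability exceeds the intake rate on those already taken.
Rate on top 1: 1.079. wireworms: 2.76 > 1.079 → include.
Rate on top 2: 2.295. leatherjackets: 1.3 < 2.295 → exclude; stop.
Optimal diet: earthworms, wireworms — 2 of 4 types.

2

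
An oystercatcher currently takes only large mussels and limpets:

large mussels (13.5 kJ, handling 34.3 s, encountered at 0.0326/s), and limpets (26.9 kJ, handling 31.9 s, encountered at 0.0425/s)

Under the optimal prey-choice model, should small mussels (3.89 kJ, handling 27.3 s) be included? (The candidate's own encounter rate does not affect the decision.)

Intake rate on the current diet: R = (0.0326×13.5 + 0.0425×26.9) / (1 + 0.0326×34.3 + 0.0425×31.9) = 1.583/3.474 = 0.4558 kJ/s.
small mussels: E/h = 3.89/27.3 = 0.1425 kJ/s.
Since 0.1425 < R, time spent handling small mussels is better spent searching.

No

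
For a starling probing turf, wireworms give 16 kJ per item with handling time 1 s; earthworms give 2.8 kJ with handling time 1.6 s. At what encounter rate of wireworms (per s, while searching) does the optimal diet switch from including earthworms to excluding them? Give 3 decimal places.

At the threshold, the rate on wireworms alone equals the profitability of earthworms: λ·16/(1 + λ·1) = 2.8/1.6 = 1.75.
Rearranging, λ(16 − 1.75×1) = 1.75, so λ = 1.75/14.25 = 0.1228 per s.

0.123 per s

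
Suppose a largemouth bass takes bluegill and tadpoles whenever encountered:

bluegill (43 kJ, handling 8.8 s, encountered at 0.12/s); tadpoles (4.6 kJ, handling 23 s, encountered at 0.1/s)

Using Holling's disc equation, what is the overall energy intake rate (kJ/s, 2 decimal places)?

1.29 kJ/s

R = Σλ_iE_i / (1 + Σλ_ih_i)
Numerator: 0.12×43 + 0.1×4.6 = 5.62
Denominator: 1 + 0.12×8.8 + 0.1×23 = 4.356
R = 5.62/4.356 = 1.29 kJ/s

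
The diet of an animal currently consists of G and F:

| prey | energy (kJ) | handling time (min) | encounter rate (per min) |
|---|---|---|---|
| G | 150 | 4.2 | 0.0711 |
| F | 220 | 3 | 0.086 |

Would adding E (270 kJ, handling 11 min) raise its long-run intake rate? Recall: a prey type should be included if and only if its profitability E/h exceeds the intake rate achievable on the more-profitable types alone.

Current rate: (0.0711×150 + 0.086×220)/(1 + 0.0711×4.2 + 0.086×3) = 19.01 kJ/min.
E: E/h = 270/11 = 24.55 kJ/min.
24.55 > 19.01, so adding E raises the average — include it.

Yes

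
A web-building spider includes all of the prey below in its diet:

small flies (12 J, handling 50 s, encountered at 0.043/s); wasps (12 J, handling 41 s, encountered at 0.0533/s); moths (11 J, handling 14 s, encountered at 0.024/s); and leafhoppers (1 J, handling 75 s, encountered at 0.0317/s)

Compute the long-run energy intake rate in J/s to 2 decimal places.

0.18 J/s

Energy encountered per unit search time: 0.043×12 + 0.0533×12 + 0.024×11 + 0.0317×1 = 1.451 J/s.
Handling time per unit search time: 0.043×50 + 0.0533×41 + 0.024×14 + 0.0317×75 = 7.049.
Rate = 1.451/(1 + 7.049) = 0.1803 J/s.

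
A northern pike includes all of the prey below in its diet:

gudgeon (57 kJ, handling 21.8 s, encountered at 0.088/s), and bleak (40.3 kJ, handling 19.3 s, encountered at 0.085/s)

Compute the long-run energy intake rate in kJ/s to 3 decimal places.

Energy encountered per unit search time: 0.088×57 + 0.085×40.3 = 8.441 kJ/s.
Handling time per unit search time: 0.088×21.8 + 0.085×19.3 = 3.559.
Rate = 8.441/(1 + 3.559) = 1.852 kJ/s.

1.852 kJ/s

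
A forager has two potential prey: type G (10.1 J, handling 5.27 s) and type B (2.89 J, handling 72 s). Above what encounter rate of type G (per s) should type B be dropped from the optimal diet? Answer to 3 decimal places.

Drop type B once their profitability E₂/h₂ falls below the rate achievable on type G alone: E₂/h₂ = λE₁/(1 + λh₁).
Solve for λ: λE₁h₂ = E₂(1 + λh₁) → λ(E₁h₂ − E₂h₁) = E₂ → λ = E₂/(E₁h₂ − E₂h₁).
λ = 2.89/(10.1×72 − 2.89×5.27) = 2.89/712 = 0.004059 per s.

0.004 per s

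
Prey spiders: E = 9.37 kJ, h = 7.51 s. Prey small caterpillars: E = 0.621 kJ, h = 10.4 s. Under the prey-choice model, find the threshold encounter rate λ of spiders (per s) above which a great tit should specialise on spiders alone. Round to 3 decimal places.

At the threshold, the rate on spiders alone equals the profitability of small caterpillars: λ·9.37/(1 + λ·7.51) = 0.621/10.4 = 0.05971.
Rearranging, λ(9.37 − 0.05971×7.51) = 0.05971, so λ = 0.05971/8.922 = 0.006693 per s.

0.007 per s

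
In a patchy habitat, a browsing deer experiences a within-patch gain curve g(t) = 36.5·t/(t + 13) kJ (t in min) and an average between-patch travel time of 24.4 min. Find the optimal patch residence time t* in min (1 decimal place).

17.8 min

Maximise g(t)/(T+t): set derivative to zero → g'(t)(T+t) = g(t).
g'(t) = 36.5·13/(t + 13)². Setting 36.5·13/(t+13)² = 36.5t/[(t+13)(24.4+t)] gives 13(24.4+t) = t(t+13), so t² = 13×24.4 = 317.2.
t* = √317.2 = 17.81 min.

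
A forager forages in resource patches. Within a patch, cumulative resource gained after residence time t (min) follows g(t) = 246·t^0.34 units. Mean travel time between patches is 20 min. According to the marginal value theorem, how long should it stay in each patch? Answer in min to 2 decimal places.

10.30 min

By the marginal value theorem, leave when the instantaneous gain rate g'(t) equals the habitat-wide average g(t)/(T + t).
g'(t) = 0.34·246·t^-0.66. Setting 0.34·246·t^-0.66 = 246·t^0.34/(20+t) gives 0.34(20+t) = t, so 0.66·t = 0.34×20.
t* = 0.34×20/0.66 = 10.3 min.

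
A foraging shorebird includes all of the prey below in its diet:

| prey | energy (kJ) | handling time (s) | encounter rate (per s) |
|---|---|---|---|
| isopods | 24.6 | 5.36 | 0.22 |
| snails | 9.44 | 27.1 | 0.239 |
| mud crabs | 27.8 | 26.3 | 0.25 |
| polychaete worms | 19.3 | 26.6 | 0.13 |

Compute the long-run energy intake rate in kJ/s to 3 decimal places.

R = (0.22×24.6 + 0.239×9.44 + 0.25×27.8 + 0.13×19.3) / (1 + 0.22×5.36 + 0.239×27.1 + 0.25×26.3 + 0.13×26.6) = 17.13/18.69 = 0.9164 kJ/s.

0.916 kJ/s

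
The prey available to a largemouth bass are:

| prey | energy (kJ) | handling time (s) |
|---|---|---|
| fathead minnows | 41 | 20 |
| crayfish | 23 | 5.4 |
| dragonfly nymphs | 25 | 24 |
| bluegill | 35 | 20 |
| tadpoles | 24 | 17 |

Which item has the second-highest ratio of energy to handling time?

Profitability E/h (kJ/s): fathead minnows = 41/20 = 2.05, crayfish = 23/5.4 = 4.26, dragonfly nymphs = 25/24 = 1.04, bluegill = 35/20 = 1.75, tadpoles = 24/17 = 1.41.
Ranked: crayfish > fathead minnows > bluegill > tadpoles > dragonfly nymphs.

fathead minnows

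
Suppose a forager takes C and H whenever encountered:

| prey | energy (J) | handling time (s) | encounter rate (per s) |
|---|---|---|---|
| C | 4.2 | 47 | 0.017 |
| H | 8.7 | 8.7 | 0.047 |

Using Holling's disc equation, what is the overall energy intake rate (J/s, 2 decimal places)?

R = (0.017×4.2 + 0.047×8.7) / (1 + 0.017×47 + 0.047×8.7) = 0.4803/2.208 = 0.2175 J/s.

0.22 J/s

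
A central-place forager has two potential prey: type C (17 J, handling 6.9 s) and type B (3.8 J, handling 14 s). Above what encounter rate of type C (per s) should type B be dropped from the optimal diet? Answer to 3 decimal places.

The zero-one rule: include type B iff E₂/h₂ > λE₁/(1+λh₁). Equality gives the switch point.
λE₁h₂ = E₂ + λE₂h₁ ⇒ λ = E₂/(E₁h₂ − E₂h₁) = 3.8/(238 − 26.22) = 0.01794 per s.

0.018 per s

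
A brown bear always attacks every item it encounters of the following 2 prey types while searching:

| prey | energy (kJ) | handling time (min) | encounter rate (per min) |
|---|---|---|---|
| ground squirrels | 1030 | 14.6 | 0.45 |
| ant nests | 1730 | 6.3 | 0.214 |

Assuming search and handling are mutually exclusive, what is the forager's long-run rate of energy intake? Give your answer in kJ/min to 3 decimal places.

Energy encountered per unit search time: 0.45×1030 + 0.214×1730 = 833.7 kJ/min.
Handling time per unit search time: 0.45×14.6 + 0.214×6.3 = 7.918.
Rate = 833.7/(1 + 7.918) = 93.49 kJ/min.

93.485 kJ/min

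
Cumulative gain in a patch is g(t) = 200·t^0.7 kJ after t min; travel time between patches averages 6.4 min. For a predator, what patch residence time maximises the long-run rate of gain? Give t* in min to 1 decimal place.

Maximise g(t)/(T+t): set derivative to zero → g'(t)(T+t) = g(t).
g'(t) = 0.7·200·t^-0.3. Setting 0.7·200·t^-0.3 = 200·t^0.7/(6.4+t) gives 0.7(6.4+t) = t, so 0.30·t = 0.7×6.4.
t* = 0.7×6.4/0.30 = 14.93 min.

14.9 min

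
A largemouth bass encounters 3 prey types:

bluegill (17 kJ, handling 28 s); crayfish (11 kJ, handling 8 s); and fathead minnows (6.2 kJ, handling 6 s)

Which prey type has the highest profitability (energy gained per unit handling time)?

crayfish

Profitability E/h (kJ/s): bluegill = 17/28 = 0.607, crayfish = 11/8 = 1.38, fathead minnows = 6.2/6 = 1.03.
Ranked: crayfish > fathead minnows > bluegill.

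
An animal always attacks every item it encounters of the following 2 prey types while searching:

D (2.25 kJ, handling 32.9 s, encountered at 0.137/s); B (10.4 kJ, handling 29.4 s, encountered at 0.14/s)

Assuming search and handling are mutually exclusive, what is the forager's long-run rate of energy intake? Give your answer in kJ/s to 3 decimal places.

0.183 kJ/s

R = Σλ_iE_i / (1 + Σλ_ih_i)
Numerator: 0.137×2.25 + 0.14×10.4 = 1.764
Denominator: 1 + 0.137×32.9 + 0.14×29.4 = 9.623
R = 1.764/9.623 = 0.1833 kJ/s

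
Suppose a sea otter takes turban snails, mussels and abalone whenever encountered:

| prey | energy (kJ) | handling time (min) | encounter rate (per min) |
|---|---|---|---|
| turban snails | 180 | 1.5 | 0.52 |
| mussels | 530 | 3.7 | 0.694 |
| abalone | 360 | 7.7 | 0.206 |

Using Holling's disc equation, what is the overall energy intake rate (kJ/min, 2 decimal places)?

90.26 kJ/min

Energy encountered per unit search time: 0.52×180 + 0.694×530 + 0.206×360 = 535.6 kJ/min.
Handling time per unit search time: 0.52×1.5 + 0.694×3.7 + 0.206×7.7 = 4.934.
Rate = 535.6/(1 + 4.934) = 90.26 kJ/min.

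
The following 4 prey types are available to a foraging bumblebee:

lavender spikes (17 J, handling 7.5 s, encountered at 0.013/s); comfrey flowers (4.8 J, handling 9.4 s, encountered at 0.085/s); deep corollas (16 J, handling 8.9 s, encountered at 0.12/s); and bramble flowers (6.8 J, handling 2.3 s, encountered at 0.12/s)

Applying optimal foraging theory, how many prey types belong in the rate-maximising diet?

3

Rank by E/h (J/s): bramble flowers 2.96, lavender spikes 2.27, deep corollas 1.8, comfrey flowers 0.511. Include each in turn until the next type's E/h falls below the running intake rate.
Rate on top 1: 0.6395. lavender spikes: 2.27 > 0.6395 → include.
Rate on top 2: 0.755. deep corollas: 1.8 > 0.755 → include.
Rate on top 3: 1.211. comfrey flowers: 0.511 < 1.211 → exclude; stop.
Optimal diet: bramble flowers, lavender spikes, deep corollas — 3 of 4 types.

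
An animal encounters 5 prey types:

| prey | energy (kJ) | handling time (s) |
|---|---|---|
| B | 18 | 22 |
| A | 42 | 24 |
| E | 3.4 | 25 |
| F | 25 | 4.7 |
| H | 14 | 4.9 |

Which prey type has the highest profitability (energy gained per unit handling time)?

F

Profitability E/h (kJ/s): B = 18/22 = 0.818, A = 42/24 = 1.75, E = 3.4/25 = 0.136, F = 25/4.7 = 5.32, H = 14/4.9 = 2.86.
Ranked: F > H > A > B > E.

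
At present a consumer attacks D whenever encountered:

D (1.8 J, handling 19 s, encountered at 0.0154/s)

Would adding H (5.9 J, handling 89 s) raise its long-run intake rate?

Yes

Intake rate on the current diet: R = (0.0154×1.8) / (1 + 0.0154×19) = 0.02772/1.293 = 0.02145 J/s.
H: E/h = 5.9/89 = 0.06629 J/s.
0.06629 > 0.02145, so adding H raises the average — include it.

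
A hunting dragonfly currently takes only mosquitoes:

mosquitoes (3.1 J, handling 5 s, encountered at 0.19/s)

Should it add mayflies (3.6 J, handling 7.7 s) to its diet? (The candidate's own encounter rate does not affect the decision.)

Current rate: (0.19×3.1)/(1 + 0.19×5) = 0.3021 J/s.
mayflies: E/h = 3.6/7.7 = 0.4675 J/s.
0.4675 > 0.3021, so adding mayflies raises the average — include it.

Yes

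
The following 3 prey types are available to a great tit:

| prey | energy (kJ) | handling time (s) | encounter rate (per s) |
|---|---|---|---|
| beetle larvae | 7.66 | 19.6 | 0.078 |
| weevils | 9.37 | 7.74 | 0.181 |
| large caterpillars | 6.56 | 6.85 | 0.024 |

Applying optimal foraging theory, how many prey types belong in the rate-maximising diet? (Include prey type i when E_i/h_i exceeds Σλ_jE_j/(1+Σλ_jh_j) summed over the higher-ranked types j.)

Rank by E/h (kJ/s): weevils 1.21, large caterpillars 0.958, beetle larvae 0.391. Include each in turn until the next type's E/h falls below the running intake rate.
Rate on top 1: 0.7064. large caterpillars: 0.958 > 0.7064 → include.
Rate on top 2: 0.7225. beetle larvae: 0.391 < 0.7225 → exclude; stop.
Optimal diet: weevils, large caterpillars — 2 of 3 types.

2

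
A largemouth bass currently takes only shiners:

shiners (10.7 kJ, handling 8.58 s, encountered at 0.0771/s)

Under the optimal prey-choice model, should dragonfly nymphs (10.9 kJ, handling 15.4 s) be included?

Current rate: (0.0771×10.7)/(1 + 0.0771×8.58) = 0.4965 kJ/s.
dragonfly nymphs: E/h = 10.9/15.4 = 0.7078 kJ/s.
0.7078 > 0.4965, so adding dragonfly nymphs raises the average — include it.

Yes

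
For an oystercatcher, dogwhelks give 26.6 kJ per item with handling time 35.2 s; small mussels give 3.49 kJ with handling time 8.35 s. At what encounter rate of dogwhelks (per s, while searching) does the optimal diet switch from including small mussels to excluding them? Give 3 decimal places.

0.035 per s

At the threshold, the rate on dogwhelks alone equals the profitability of small mussels: λ·26.6/(1 + λ·35.2) = 3.49/8.35 = 0.418.
Rearranging, λ(26.6 − 0.418×35.2) = 0.418, so λ = 0.418/11.89 = 0.03516 per s.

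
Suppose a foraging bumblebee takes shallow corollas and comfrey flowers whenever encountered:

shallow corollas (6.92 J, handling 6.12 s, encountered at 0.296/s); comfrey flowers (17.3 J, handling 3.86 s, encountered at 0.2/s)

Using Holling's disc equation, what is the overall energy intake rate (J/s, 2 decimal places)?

Energy encountered per unit search time: 0.296×6.92 + 0.2×17.3 = 5.508 J/s.
Handling time per unit search time: 0.296×6.12 + 0.2×3.86 = 2.584.
Rate = 5.508/(1 + 2.584) = 1.537 J/s.

1.54 J/s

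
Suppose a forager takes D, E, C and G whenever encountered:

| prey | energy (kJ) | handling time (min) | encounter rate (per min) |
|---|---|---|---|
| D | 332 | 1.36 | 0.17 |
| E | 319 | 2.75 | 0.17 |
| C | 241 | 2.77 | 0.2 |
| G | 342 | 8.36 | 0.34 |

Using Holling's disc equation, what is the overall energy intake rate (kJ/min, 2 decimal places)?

R = Σλ_iE_i / (1 + Σλ_ih_i)
Numerator: 0.17×332 + 0.17×319 + 0.2×241 + 0.34×342 = 275.2
Denominator: 1 + 0.17×1.36 + 0.17×2.75 + 0.2×2.77 + 0.34×8.36 = 5.095
R = 275.2/5.095 = 54 kJ/min

54.00 kJ/min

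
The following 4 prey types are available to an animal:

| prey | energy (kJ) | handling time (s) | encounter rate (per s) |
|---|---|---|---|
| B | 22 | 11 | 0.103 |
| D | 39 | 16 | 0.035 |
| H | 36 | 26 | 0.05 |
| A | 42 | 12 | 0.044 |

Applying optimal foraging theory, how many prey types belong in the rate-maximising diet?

3

E/h in descending order: A 3.5, D 2.44, B 2, H 1.38 kJ/s. The optimal diet is the largest prefix of this list for which every included type satisfies E_i/h_i > R on the types above it.
Rate on top 1: 1.209. D: 2.44 > 1.209 → include.
Rate on top 2: 1.539. B: 2 > 1.539 → include.
Rate on top 3: 1.701. H: 1.38 < 1.701 → exclude; stop.
Optimal diet: A, D, B — 3 of 4 types.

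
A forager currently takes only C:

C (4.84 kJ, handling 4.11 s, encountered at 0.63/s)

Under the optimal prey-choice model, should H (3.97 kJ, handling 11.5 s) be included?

No

Current rate: (0.63×4.84)/(1 + 0.63×4.11) = 0.8495 kJ/s.
H: E/h = 3.97/11.5 = 0.3452 kJ/s.
0.3452 < 0.8495, so adding H would lower the average — exclude it.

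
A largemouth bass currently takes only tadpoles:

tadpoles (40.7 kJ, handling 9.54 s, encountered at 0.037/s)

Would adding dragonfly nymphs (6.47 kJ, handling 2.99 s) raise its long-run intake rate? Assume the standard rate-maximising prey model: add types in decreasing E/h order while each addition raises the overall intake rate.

Yes

On tadpoles alone, R = ΣλE/(1+Σλh) = 1.506/1.353 = 1.113 kJ/s.
Profitability of dragonfly nymphs: 6.47/2.99 = 2.164 kJ/s.
Since 2.164 > R, including dragonfly nymphs increases the long-run rate.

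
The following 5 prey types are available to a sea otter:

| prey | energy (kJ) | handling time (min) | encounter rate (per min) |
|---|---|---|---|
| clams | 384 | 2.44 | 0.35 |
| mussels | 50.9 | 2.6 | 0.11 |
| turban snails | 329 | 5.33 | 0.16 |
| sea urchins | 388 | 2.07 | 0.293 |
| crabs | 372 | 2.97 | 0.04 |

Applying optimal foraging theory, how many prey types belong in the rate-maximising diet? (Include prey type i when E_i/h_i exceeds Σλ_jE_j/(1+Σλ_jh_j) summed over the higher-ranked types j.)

Rank by E/h (kJ/min): sea urchins 187, clams 157, crabs 125, turban snails 61.7, mussels 19.6. Include each in turn until the next type's E/h falls below the running intake rate.
Rate on top 1: 70.76. clams: 157 > 70.76 → include.
Rate on top 2: 100.8. crabs: 125 > 100.8 → include.
Rate on top 3: 102. turban snails: 61.7 < 102 → exclude; stop.
Optimal diet: sea urchins, clams, crabs — 3 of 5 types.

3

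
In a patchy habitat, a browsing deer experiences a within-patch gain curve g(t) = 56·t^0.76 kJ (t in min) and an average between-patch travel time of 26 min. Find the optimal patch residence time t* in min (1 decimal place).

82.3 min

Optimal t* satisfies g'(t*) = g(t*)/(T + t*).
g'(t) = 0.76·56·t^-0.24. Setting 0.76·56·t^-0.24 = 56·t^0.76/(26+t) gives 0.76(26+t) = t, so 0.24·t = 0.76×26.
t* = 0.76×26/0.24 = 82.33 min.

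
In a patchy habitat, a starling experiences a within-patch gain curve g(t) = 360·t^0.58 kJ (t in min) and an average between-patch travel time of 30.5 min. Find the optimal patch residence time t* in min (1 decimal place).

Optimal t* satisfies g'(t*) = g(t*)/(T + t*).
g'(t) = 0.58·360·t^-0.42. Setting 0.58·360·t^-0.42 = 360·t^0.58/(30.5+t) gives 0.58(30.5+t) = t, so 0.42·t = 0.58×30.5.
t* = 0.58×30.5/0.42 = 42.12 min.

42.1 min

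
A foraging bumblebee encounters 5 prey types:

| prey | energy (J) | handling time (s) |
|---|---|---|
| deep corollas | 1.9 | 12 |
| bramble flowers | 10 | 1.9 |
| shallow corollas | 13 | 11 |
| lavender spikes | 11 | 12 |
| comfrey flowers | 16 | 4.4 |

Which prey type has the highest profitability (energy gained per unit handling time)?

bramble flowers

In descending order of E/h:
bramble flowers: 10/1.9 = 5.26 J/s
comfrey flowers: 16/4.4 = 3.64 J/s
shallow corollas: 13/11 = 1.18 J/s
lavender spikes: 11/12 = 0.917 J/s
deep corollas: 1.9/12 = 0.158 J/s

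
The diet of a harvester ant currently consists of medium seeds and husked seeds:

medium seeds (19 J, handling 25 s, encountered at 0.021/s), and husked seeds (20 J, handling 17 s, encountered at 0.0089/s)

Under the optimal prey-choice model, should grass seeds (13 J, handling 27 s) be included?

Intake rate on the current diet: R = (0.021×19 + 0.0089×20) / (1 + 0.021×25 + 0.0089×17) = 0.577/1.676 = 0.3442 J/s.
Profitability of grass seeds: 13/27 = 0.4815 J/s.
0.4815 > 0.3442, so adding grass seeds raises the average — include it.

Yes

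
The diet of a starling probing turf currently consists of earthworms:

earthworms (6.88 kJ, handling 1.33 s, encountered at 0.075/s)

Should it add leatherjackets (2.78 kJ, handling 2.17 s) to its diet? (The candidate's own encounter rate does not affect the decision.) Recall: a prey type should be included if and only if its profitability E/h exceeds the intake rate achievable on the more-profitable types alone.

On earthworms alone, R = ΣλE/(1+Σλh) = 0.516/1.1 = 0.4692 kJ/s.
leatherjackets: E/h = 2.78/2.17 = 1.281 kJ/s.
Since 1.281 > R, including leatherjackets increases the long-run rate.

Yes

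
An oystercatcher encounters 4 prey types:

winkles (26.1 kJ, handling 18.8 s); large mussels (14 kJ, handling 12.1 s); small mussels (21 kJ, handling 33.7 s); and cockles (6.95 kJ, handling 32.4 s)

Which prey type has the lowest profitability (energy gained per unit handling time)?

cockles

Profitability E/h (kJ/s): winkles = 26.1/18.8 = 1.39, large mussels = 14/12.1 = 1.16, small mussels = 21/33.7 = 0.623, cockles = 6.95/32.4 = 0.215.
Ranked: winkles > large mussels > small mussels > cockles.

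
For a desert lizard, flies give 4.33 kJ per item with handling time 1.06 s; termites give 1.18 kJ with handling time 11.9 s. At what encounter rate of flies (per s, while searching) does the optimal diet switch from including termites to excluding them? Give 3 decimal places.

0.023 per s

At the threshold, the rate on flies alone equals the profitability of termites: λ·4.33/(1 + λ·1.06) = 1.18/11.9 = 0.09916.
Rearranging, λ(4.33 − 0.09916×1.06) = 0.09916, so λ = 0.09916/4.225 = 0.02347 per s.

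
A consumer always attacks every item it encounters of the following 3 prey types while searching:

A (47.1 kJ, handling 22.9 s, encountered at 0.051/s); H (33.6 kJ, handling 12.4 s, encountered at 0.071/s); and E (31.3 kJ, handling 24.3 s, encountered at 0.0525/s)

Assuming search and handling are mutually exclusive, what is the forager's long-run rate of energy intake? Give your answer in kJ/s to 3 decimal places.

R = Σλ_iE_i / (1 + Σλ_ih_i)
Numerator: 0.051×47.1 + 0.071×33.6 + 0.0525×31.3 = 6.431
Denominator: 1 + 0.051×22.9 + 0.071×12.4 + 0.0525×24.3 = 4.324
R = 6.431/4.324 = 1.487 kJ/s

1.487 kJ/s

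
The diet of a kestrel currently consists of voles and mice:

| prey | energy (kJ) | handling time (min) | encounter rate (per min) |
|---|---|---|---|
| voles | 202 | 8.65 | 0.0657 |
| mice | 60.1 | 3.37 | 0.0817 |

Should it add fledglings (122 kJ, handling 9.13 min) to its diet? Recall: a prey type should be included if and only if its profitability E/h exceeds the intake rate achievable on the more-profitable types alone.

Intake rate on the current diet: R = (0.0657×202 + 0.0817×60.1) / (1 + 0.0657×8.65 + 0.0817×3.37) = 18.18/1.844 = 9.862 kJ/min.
fledglings: E/h = 122/9.13 = 13.36 kJ/min.
13.36 > 9.862, so adding fledglings raises the average — include it.

Yes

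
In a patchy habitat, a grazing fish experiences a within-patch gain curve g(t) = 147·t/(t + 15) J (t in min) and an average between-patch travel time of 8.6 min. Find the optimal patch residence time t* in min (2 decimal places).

By the marginal value theorem, leave when the instantaneous gain rate g'(t) equals the habitat-wide average g(t)/(T + t).
g'(t) = 147·15/(t + 15)². Setting 147·15/(t+15)² = 147t/[(t+15)(8.6+t)] gives 15(8.6+t) = t(t+15), so t² = 15×8.6 = 129.
t* = √129 = 11.36 min.

11.36 min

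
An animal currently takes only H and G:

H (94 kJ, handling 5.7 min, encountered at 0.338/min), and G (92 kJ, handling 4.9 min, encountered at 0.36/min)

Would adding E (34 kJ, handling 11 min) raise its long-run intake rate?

Intake rate on the current diet: R = (0.338×94 + 0.36×92) / (1 + 0.338×5.7 + 0.36×4.9) = 64.89/4.691 = 13.83 kJ/min.
Profitability of E: 34/11 = 3.091 kJ/min.
3.091 < 13.83, so adding E would lower the average — exclude it.

No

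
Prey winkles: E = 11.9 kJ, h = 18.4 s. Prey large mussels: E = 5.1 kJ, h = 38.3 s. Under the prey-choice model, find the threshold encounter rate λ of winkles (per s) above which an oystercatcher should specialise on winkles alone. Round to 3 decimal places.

The zero-one rule: include large mussels iff E₂/h₂ > λE₁/(1+λh₁). Equality gives the switch point.
λE₁h₂ = E₂ + λE₂h₁ ⇒ λ = E₂/(E₁h₂ − E₂h₁) = 5.1/(455.8 − 93.84) = 0.01409 per s.

0.014 per s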